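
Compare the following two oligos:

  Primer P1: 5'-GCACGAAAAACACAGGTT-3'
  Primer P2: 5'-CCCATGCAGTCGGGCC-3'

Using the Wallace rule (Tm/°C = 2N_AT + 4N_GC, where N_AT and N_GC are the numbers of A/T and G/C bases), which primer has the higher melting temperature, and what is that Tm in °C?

Primer P2, 56°C

Primer P1: A+T=10, G+C=8 → Tm = 2(10)+4(8) = 52°C
Primer P2: A+T=4, G+C=12 → Tm = 2(4)+4(12) = 56°C
52°C vs 56°C → primer P2 is higher.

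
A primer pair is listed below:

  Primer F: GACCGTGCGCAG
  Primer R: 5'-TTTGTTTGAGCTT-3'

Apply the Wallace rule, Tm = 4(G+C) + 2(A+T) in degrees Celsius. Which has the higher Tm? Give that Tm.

Primer F, 42°C

Primer F: A+T=3, G+C=9 → Tm = 2(3)+4(9) = 42°C
Primer R: A+T=9, G+C=4 → Tm = 2(9)+4(4) = 34°C
42°C vs 34°C → primer F is higher.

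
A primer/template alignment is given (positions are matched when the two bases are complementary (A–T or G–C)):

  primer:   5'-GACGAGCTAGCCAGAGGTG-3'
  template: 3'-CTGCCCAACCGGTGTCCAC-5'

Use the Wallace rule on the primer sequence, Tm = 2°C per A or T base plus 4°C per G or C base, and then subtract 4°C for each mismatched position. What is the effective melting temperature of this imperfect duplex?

46°C

Primer base counts: A=5, T=2, G=8, C=4 → A+T=7, G+C=12
Perfect-match Tm = 2(7) + 4(12) = 14 + 48 = 62°C
Mismatches (positions where the bases are not complementary): 4 (at positions 5, 7, 9, 14)
Effective Tm = 62 − 4×4 = 62 − 16 = 46°C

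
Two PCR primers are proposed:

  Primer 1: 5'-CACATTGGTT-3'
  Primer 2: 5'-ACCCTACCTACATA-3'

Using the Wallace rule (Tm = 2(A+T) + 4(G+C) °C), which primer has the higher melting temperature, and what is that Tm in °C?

Primer 1: A+T=6, G+C=4 → Tm = 2(6)+4(4) = 28°C
Primer 2: A+T=8, G+C=6 → Tm = 2(8)+4(6) = 40°C
28°C vs 40°C → primer 2 is higher.

Primer 2, 40°C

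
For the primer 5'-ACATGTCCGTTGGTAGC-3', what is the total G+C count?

9

Counting bases: C=4, T=5, A=3, G=5
G+C = 5 + 4 = 9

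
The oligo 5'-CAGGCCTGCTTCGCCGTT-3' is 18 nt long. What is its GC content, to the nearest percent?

Scanning the sequence gives A=1, C=7, T=5, G=5.
G+C = 5 + 7 = 12 out of 18 bases
%GC = 12/18 × 100 = 66.67% ≈ 67%

67%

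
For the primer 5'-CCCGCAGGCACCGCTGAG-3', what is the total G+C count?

14

Scanning the sequence gives T=1, C=8, G=6, A=3.
G+C = 6 + 8 = 14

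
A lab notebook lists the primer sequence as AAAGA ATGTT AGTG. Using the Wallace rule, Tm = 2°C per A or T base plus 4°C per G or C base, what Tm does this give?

Scanning the sequence gives T=4, G=4, C=0, A=6.
So N_AT = 10 and N_GC = 4.
Tm = 2(10) + 4(4) = 20 + 16 = 36°C

36°C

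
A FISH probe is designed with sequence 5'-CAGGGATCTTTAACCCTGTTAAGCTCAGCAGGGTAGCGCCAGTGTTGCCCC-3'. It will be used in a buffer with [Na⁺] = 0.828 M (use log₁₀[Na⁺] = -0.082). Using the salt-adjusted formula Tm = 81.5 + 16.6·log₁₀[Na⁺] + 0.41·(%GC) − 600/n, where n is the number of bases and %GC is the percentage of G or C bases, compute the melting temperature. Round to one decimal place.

91.7°C

Length n = 51. Counting bases: T=12, G=14, C=15, A=10
G+C = 29, so %GC = 29/51 × 100 = 56.863%
Salt term: 16.6 × (-0.082) = -1.361
GC term: 0.41 × 56.863 = 23.314; length term: −600/51 = −11.765
Tm = 81.5 + (-1.361) + 23.314 − 11.765 = 91.688 → 91.7°C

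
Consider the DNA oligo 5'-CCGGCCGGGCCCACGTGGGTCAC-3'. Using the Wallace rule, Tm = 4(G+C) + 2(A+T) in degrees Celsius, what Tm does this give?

Base counts: C=10, T=2, A=2, G=9
So N_AT = 4 and N_GC = 19.
Tm = 2×4 + 4×19 = 84°C

84°C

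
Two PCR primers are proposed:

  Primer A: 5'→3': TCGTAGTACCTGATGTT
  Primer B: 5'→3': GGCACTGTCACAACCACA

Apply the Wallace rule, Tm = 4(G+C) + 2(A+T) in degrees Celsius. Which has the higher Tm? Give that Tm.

Primer A: A+T=10, G+C=7 → Tm = 2(10)+4(7) = 48°C
Primer B: A+T=8, G+C=10 → Tm = 2(8)+4(10) = 56°C
48°C vs 56°C → primer B is higher.

Primer B, 56°C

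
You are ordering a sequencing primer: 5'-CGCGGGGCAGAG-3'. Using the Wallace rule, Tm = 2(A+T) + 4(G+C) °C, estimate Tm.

Base counts: G=7, C=3, A=2, T=0
So N_AT = 2 and N_GC = 10.
Tm = 4·10 + 2·2 = 40 + 4 = 44°C

44°C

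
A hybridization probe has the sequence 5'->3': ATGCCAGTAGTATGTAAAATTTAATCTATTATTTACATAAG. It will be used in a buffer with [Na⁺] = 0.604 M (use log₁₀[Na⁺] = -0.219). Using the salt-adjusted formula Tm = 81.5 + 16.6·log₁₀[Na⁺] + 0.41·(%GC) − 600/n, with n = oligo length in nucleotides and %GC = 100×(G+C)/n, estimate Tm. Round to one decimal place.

72.2°C

Length n = 41. Scanning the sequence gives T=16, A=16, C=4, G=5.
G+C = 9, so %GC = 9/41 × 100 = 21.951%
Salt term: 16.6 × (-0.219) = -3.635
GC term: 0.41 × 21.951 = 9; length term: −600/41 = −14.634
Tm = 81.5 + (-3.635) + 9 − 14.634 = 72.231 → 72.2°C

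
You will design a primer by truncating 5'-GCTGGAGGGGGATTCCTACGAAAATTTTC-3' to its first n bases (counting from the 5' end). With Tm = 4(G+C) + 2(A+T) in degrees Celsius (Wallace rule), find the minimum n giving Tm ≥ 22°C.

n = 7

First 6 bases: GCTGGA → Tm = 20°C (< 22°C)
First 7 bases: GCTGGAG → Tm = 24°C (≥ 22°C)
Each additional base adds 2°C (A/T) or 4°C (G/C), so Tm is non-decreasing in n; n = 7 is the first length to reach 22°C.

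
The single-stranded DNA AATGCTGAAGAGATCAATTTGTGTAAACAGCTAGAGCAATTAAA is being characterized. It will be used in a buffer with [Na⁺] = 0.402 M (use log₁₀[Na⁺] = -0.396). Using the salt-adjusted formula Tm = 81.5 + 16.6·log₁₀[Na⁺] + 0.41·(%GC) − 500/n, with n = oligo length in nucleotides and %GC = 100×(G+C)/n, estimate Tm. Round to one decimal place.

Length n = 44. Scanning the sequence gives T=11, A=19, G=9, C=5.
G+C = 14, so %GC = 14/44 × 100 = 31.818%
Salt term: 16.6 × (-0.396) = -6.574
GC term: 0.41 × 31.818 = 13.045; length term: −500/44 = −11.364
Tm = 81.5 + (-6.574) + 13.045 − 11.364 = 76.607 → 76.6°C

76.6°C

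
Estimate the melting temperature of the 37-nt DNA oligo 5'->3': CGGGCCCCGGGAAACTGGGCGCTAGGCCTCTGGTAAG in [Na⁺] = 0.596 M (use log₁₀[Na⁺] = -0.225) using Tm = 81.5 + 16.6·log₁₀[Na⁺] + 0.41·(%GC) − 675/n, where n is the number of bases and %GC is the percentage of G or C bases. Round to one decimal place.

88.3°C

Length n = 37. Base counts: A=6, T=5, G=15, C=11
G+C = 26, so %GC = 26/37 × 100 = 70.27%
Salt term: 16.6 × (-0.225) = -3.735
GC term: 0.41 × 70.27 = 28.811; length term: −675/37 = −18.243
Tm = 81.5 + (-3.735) + 28.811 − 18.243 = 88.333 → 88.3°C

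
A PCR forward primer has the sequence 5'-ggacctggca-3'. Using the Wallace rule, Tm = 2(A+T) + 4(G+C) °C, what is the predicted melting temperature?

34°C

Scanning the sequence gives G=4, T=1, A=2, C=3.
AT pairs contribute 3, GC pairs contribute 7.
Tm = 2(3) + 4(7) = 6 + 28 = 34°C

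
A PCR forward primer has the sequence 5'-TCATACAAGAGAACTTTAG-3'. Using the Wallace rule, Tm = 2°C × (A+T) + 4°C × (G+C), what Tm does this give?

50°C

T=5, G=3, A=8, C=3
So N_AT = 13 and N_GC = 6.
Tm = 2×13 + 4×6 = 50°C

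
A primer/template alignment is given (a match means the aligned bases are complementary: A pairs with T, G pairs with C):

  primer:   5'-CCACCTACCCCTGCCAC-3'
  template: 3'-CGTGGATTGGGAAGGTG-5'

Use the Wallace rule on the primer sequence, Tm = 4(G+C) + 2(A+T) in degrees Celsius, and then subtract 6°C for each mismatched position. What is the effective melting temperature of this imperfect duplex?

40°C

Primer base counts: A=3, T=2, G=1, C=11 → A+T=5, G+C=12
Perfect-match Tm = 2(5) + 4(12) = 10 + 48 = 58°C
Mismatches (positions where the bases are not complementary): 3 (at positions 1, 8, 13)
Effective Tm = 58 − 3×6 = 58 − 18 = 40°C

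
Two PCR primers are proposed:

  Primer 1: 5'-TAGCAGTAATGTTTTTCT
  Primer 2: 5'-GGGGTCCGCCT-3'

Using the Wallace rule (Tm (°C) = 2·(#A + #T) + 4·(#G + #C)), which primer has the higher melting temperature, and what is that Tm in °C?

Primer 1: A+T=13, G+C=5 → Tm = 2(13)+4(5) = 46°C
Primer 2: A+T=2, G+C=9 → Tm = 2(2)+4(9) = 40°C
46°C vs 40°C → primer 1 is higher.

Primer 1, 46°C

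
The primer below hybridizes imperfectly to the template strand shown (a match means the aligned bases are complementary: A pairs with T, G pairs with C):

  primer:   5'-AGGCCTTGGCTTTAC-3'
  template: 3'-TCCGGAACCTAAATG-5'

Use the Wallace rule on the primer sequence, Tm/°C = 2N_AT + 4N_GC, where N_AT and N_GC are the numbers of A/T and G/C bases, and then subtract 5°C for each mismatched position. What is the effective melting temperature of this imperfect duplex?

Primer base counts: A=2, T=5, G=4, C=4 → A+T=7, G+C=8
Perfect-match Tm = 2(7) + 4(8) = 14 + 32 = 46°C
Mismatches (positions where the bases are not complementary): 1 (at position 10)
Effective Tm = 46 − 1×5 = 46 − 5 = 41°C

41°C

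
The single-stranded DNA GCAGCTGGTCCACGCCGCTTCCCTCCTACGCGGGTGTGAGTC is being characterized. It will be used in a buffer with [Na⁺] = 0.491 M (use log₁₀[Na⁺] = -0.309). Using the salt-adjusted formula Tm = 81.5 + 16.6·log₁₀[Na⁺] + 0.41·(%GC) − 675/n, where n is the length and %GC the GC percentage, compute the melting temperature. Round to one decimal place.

Length n = 42. Base counts: C=16, A=4, T=9, G=13
G+C = 29, so %GC = 29/42 × 100 = 69.048%
Salt term: 16.6 × (-0.309) = -5.129
GC term: 0.41 × 69.048 = 28.31; length term: −675/42 = −16.071
Tm = 81.5 + (-5.129) + 28.31 − 16.071 = 88.61 → 88.6°C

88.6°C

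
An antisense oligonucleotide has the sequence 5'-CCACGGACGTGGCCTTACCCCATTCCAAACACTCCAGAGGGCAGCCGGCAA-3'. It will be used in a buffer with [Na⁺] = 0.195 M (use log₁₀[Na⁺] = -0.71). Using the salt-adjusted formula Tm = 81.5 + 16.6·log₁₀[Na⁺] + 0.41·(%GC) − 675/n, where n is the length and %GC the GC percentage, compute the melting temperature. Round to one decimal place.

82.2°C

Length n = 51. Counting bases: A=13, G=12, C=20, T=6
G+C = 32, so %GC = 32/51 × 100 = 62.745%
Salt term: 16.6 × (-0.71) = -11.786
GC term: 0.41 × 62.745 = 25.725; length term: −675/51 = −13.235
Tm = 81.5 + (-11.786) + 25.725 − 13.235 = 82.204 → 82.2°C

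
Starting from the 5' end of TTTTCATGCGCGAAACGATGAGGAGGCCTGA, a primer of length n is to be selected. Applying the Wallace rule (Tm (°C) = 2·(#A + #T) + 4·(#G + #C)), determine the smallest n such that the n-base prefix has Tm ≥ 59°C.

First 20 bases: TTTTCATGCGCGAAACGATG → Tm = 58°C (< 59°C)
First 21 bases: TTTTCATGCGCGAAACGATGA → Tm = 60°C (≥ 59°C)
Each additional base adds 2°C (A/T) or 4°C (G/C), so Tm is non-decreasing in n; n = 21 is the first length to reach 59°C.

n = 21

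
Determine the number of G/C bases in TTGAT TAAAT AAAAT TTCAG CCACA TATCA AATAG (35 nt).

Base counts: C=5, T=11, G=3, A=16
G+C = 3 + 5 = 8

8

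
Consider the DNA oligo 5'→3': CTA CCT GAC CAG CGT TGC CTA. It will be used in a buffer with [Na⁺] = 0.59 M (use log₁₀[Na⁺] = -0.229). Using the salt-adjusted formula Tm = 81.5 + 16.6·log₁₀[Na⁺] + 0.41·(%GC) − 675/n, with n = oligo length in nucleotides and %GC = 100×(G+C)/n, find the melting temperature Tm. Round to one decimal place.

69.0°C

Length n = 21. C=8, G=4, T=5, A=4
G+C = 12, so %GC = 12/21 × 100 = 57.143%
Salt term: 16.6 × (-0.229) = -3.801
GC term: 0.41 × 57.143 = 23.429; length term: −675/21 = −32.143
Tm = 81.5 + (-3.801) + 23.429 − 32.143 = 68.985 → 69.0°C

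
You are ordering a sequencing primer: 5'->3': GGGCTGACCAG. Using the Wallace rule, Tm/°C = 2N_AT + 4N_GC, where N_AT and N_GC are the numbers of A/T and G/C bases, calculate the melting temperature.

38°C

Scanning the sequence gives A=2, C=3, T=1, G=5.
So N_AT = 3 and N_GC = 8.
Tm = 4·8 + 2·3 = 32 + 6 = 38°C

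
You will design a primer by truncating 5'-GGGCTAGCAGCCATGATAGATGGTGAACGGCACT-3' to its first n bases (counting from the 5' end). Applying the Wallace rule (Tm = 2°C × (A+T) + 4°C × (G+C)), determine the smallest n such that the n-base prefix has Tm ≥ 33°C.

First 9 bases: GGGCTAGCA → Tm = 30°C (< 33°C)
First 10 bases: GGGCTAGCAG → Tm = 34°C (≥ 33°C)
Since every base adds ≥2°C, Tm only increases with n, so the threshold is first crossed at n = 10.

n = 10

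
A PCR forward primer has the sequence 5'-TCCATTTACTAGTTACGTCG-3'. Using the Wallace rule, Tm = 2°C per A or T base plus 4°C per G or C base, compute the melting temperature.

56°C

Scanning the sequence gives G=3, T=8, C=5, A=4.
A+T = 12, G+C = 8
Tm = 2(12) + 4(8) = 24 + 32 = 56°C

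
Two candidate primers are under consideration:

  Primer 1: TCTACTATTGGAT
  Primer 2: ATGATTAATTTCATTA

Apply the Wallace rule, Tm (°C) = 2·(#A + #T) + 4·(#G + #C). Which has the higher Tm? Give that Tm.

Primer 2, 36°C

Primer 1: A+T=9, G+C=4 → Tm = 2(9)+4(4) = 34°C
Primer 2: A+T=14, G+C=2 → Tm = 2(14)+4(2) = 36°C
34°C vs 36°C → primer 2 is higher.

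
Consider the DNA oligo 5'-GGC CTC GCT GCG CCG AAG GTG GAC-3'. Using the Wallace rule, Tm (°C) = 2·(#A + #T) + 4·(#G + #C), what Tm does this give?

84°C

Scanning the sequence gives C=8, G=10, T=3, A=3.
So N_AT = 6 and N_GC = 18.
Tm = 2×6 + 4×18 = 84°C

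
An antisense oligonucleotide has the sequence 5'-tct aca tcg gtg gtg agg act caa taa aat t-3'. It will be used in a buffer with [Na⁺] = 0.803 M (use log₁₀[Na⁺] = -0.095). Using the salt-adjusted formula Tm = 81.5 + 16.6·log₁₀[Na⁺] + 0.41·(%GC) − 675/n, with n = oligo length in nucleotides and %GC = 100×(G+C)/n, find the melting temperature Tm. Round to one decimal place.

74.0°C

Length n = 31. Counting bases: T=9, A=10, G=7, C=5
G+C = 12, so %GC = 12/31 × 100 = 38.71%
Salt term: 16.6 × (-0.095) = -1.577
GC term: 0.41 × 38.71 = 15.871; length term: −675/31 = −21.774
Tm = 81.5 + (-1.577) + 15.871 − 21.774 = 74.02 → 74.0°C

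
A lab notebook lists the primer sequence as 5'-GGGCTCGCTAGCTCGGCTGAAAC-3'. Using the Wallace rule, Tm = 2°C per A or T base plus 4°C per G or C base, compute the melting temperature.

Base counts: C=7, G=8, A=4, T=4
AT pairs contribute 8, GC pairs contribute 15.
Tm = 4·15 + 2·8 = 60 + 16 = 76°C

76°C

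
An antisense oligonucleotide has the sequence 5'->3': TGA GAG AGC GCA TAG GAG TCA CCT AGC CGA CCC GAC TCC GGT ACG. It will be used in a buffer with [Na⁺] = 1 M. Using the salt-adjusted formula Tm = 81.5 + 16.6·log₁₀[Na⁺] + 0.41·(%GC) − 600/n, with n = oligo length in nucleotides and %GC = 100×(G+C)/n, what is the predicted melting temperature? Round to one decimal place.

93.7°C

Length n = 45. Scanning the sequence gives C=14, A=11, G=14, T=6.
G+C = 28, so %GC = 28/45 × 100 = 62.222%
Salt term: 16.6 × (0) = 0
GC term: 0.41 × 62.222 = 25.511; length term: −600/45 = −13.333
Tm = 81.5 + (0) + 25.511 − 13.333 = 93.678 → 93.7°C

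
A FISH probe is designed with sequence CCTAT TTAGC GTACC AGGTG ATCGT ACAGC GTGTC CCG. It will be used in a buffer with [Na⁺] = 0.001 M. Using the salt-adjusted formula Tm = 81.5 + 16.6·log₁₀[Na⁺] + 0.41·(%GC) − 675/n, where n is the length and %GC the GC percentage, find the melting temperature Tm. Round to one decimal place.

Length n = 38. T=10, C=11, G=10, A=7
G+C = 21, so %GC = 21/38 × 100 = 55.263%
Salt term: 16.6 × (-3) = -49.8
GC term: 0.41 × 55.263 = 22.658; length term: −675/38 = −17.763
Tm = 81.5 + (-49.8) + 22.658 − 17.763 = 36.595 → 36.6°C

36.6°C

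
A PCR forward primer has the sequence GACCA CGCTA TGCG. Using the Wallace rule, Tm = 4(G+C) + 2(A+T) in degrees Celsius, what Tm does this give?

46°C

Scanning the sequence gives C=5, A=3, T=2, G=4.
A+T = 5, G+C = 9
Tm = 4·9 + 2·5 = 36 + 10 = 46°C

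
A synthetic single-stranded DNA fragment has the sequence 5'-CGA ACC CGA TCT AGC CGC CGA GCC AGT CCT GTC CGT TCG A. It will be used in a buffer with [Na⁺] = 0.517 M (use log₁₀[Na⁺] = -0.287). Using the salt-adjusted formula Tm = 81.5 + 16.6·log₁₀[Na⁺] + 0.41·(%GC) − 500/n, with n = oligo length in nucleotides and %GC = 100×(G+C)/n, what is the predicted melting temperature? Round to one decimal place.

90.9°C

Length n = 40. A=7, T=7, G=10, C=16
G+C = 26, so %GC = 26/40 × 100 = 65%
Salt term: 16.6 × (-0.287) = -4.764
GC term: 0.41 × 65 = 26.65; length term: −500/40 = −12.5
Tm = 81.5 + (-4.764) + 26.65 − 12.5 = 90.886 → 90.9°C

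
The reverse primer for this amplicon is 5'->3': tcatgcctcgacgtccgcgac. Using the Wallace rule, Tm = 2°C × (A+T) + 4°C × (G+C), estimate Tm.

Base counts: G=5, C=9, A=3, T=4
AT pairs contribute 7, GC pairs contribute 14.
Tm = 2(7) + 4(14) = 14 + 56 = 70°C

70°C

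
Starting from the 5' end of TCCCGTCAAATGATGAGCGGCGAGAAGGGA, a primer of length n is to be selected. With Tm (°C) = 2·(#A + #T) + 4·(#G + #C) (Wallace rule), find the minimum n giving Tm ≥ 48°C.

First 16 bases: TCCCGTCAAATGATGA → Tm = 46°C (< 48°C)
First 17 bases: TCCCGTCAAATGATGAG → Tm = 50°C (≥ 48°C)
Since every base adds ≥2°C, Tm only increases with n, so the threshold is first crossed at n = 17.

n = 17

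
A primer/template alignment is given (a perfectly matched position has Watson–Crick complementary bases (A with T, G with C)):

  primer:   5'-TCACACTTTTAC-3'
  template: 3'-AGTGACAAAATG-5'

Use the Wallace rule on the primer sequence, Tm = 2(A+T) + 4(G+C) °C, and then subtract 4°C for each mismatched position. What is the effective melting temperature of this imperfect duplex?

Primer base counts: A=3, T=5, G=0, C=4 → A+T=8, G+C=4
Perfect-match Tm = 2(8) + 4(4) = 16 + 16 = 32°C
Mismatches (positions where the bases are not complementary): 2 (at positions 5, 6)
Effective Tm = 32 − 2×4 = 32 − 8 = 24°C

24°C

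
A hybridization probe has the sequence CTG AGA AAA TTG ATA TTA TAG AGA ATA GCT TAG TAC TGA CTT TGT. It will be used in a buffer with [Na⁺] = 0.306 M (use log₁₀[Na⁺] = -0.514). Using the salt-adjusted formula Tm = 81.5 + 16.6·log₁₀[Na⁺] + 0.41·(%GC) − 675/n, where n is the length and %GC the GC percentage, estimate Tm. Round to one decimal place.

69.8°C

Length n = 45. A=16, C=4, G=9, T=16
G+C = 13, so %GC = 13/45 × 100 = 28.889%
Salt term: 16.6 × (-0.514) = -8.532
GC term: 0.41 × 28.889 = 11.844; length term: −675/45 = −15
Tm = 81.5 + (-8.532) + 11.844 − 15 = 69.812 → 69.8°C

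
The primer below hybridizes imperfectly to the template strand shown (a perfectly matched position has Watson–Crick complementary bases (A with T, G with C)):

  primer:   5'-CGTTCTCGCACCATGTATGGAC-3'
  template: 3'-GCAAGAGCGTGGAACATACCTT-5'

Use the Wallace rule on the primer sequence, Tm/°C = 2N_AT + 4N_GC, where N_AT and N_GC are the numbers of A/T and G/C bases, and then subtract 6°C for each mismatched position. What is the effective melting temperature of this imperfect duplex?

Primer base counts: A=4, T=6, G=5, C=7 → A+T=10, G+C=12
Perfect-match Tm = 2(10) + 4(12) = 20 + 48 = 68°C
Mismatches (positions where the bases are not complementary): 2 (at positions 13, 22)
Effective Tm = 68 − 2×6 = 68 − 12 = 56°C

56°C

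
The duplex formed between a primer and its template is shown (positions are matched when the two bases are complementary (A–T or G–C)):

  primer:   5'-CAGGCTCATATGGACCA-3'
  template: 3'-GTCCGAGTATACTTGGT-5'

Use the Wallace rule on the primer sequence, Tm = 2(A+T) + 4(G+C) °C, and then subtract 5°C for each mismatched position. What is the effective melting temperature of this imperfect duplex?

Primer base counts: A=5, T=3, G=4, C=5 → A+T=8, G+C=9
Perfect-match Tm = 2(8) + 4(9) = 16 + 36 = 52°C
Mismatches (positions where the bases are not complementary): 1 (at position 13)
Effective Tm = 52 − 1×5 = 52 − 5 = 47°C

47°C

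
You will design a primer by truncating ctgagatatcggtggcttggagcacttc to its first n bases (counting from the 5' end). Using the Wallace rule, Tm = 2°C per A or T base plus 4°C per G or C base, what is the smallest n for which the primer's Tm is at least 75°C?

n = 25

First 24 bases: CTGAGATATCGGTGGCTTGGAGCA → Tm = 74°C (< 75°C)
First 25 bases: CTGAGATATCGGTGGCTTGGAGCAC → Tm = 78°C (≥ 75°C)
Each additional base adds 2°C (A/T) or 4°C (G/C), so Tm is non-decreasing in n; n = 25 is the first length to reach 75°C.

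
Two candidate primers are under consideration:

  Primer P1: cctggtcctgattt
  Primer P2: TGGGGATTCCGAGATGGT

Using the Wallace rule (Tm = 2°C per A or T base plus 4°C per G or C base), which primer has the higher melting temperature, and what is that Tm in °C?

Primer P1: A+T=7, G+C=7 → Tm = 2(7)+4(7) = 42°C
Primer P2: A+T=8, G+C=10 → Tm = 2(8)+4(10) = 56°C
42°C vs 56°C → primer P2 is higher.

Primer P2, 56°C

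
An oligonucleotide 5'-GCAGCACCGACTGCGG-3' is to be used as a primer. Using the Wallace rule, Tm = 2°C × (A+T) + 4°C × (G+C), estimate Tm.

A=3, G=6, C=6, T=1
A+T = 4, G+C = 12
Tm = 4·12 + 2·4 = 48 + 8 = 56°C

56°C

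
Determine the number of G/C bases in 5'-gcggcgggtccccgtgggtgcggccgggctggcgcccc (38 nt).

34

Counting bases: G=19, T=4, C=15, A=0
Total G or C: 19 + 15 = 34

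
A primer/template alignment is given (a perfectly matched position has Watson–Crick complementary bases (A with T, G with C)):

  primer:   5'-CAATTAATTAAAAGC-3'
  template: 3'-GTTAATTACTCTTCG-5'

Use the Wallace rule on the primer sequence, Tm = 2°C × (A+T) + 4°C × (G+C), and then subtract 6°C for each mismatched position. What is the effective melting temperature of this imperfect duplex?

24°C

Primer base counts: A=8, T=4, G=1, C=2 → A+T=12, G+C=3
Perfect-match Tm = 2(12) + 4(3) = 24 + 12 = 36°C
Mismatches (positions where the bases are not complementary): 2 (at positions 9, 11)
Effective Tm = 36 − 2×6 = 36 − 12 = 24°C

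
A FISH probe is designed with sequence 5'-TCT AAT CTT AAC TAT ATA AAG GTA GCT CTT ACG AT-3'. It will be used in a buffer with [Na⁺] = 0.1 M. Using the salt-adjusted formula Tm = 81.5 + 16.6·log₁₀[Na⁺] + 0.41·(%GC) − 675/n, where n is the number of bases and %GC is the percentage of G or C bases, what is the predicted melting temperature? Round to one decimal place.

57.3°C

Length n = 35. Scanning the sequence gives G=4, A=12, T=13, C=6.
G+C = 10, so %GC = 10/35 × 100 = 28.571%
Salt term: 16.6 × (-1) = -16.6
GC term: 0.41 × 28.571 = 11.714; length term: −675/35 = −19.286
Tm = 81.5 + (-16.6) + 11.714 − 19.286 = 57.328 → 57.3°C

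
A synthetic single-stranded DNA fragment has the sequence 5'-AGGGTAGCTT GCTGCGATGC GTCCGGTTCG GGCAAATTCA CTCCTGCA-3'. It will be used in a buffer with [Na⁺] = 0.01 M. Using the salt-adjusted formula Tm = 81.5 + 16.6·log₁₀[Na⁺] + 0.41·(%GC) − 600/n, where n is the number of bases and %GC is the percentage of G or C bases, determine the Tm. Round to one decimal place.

59.7°C

Length n = 48. Counting bases: A=8, T=12, C=13, G=15
G+C = 28, so %GC = 28/48 × 100 = 58.333%
Salt term: 16.6 × (-2) = -33.2
GC term: 0.41 × 58.333 = 23.917; length term: −600/48 = −12.5
Tm = 81.5 + (-33.2) + 23.917 − 12.5 = 59.717 → 59.7°C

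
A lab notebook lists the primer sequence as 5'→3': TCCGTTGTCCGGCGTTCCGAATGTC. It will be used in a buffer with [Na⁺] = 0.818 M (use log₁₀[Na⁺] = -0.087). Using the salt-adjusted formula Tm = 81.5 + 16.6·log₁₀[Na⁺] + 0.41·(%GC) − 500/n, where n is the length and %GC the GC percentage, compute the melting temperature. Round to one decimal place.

Length n = 25. Scanning the sequence gives C=8, T=8, A=2, G=7.
G+C = 15, so %GC = 15/25 × 100 = 60%
Salt term: 16.6 × (-0.087) = -1.444
GC term: 0.41 × 60 = 24.6; length term: −500/25 = −20
Tm = 81.5 + (-1.444) + 24.6 − 20 = 84.656 → 84.7°C

84.7°C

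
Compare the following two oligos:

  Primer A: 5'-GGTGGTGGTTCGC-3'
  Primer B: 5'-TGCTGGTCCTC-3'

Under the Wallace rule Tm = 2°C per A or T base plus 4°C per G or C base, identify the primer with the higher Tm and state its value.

Primer A: A+T=4, G+C=9 → Tm = 2(4)+4(9) = 44°C
Primer B: A+T=4, G+C=7 → Tm = 2(4)+4(7) = 36°C
44°C vs 36°C → primer A is higher.

Primer A, 44°C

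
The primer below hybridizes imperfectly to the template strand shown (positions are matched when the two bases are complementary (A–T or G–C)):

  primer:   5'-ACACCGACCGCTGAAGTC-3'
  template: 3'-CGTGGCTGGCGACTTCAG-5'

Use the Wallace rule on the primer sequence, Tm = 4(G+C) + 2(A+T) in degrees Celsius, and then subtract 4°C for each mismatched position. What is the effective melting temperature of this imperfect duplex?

Primer base counts: A=5, T=2, G=4, C=7 → A+T=7, G+C=11
Perfect-match Tm = 2(7) + 4(11) = 14 + 44 = 58°C
Mismatches (positions where the bases are not complementary): 1 (at position 1)
Effective Tm = 58 − 1×4 = 58 − 4 = 54°C

54°C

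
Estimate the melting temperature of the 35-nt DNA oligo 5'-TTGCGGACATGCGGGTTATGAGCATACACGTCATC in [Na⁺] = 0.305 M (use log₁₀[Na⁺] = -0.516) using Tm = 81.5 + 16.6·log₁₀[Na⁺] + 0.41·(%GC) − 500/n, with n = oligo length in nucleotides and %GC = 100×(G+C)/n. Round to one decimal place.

79.7°C

Length n = 35. A=8, G=10, C=8, T=9
G+C = 18, so %GC = 18/35 × 100 = 51.429%
Salt term: 16.6 × (-0.516) = -8.566
GC term: 0.41 × 51.429 = 21.086; length term: −500/35 = −14.286
Tm = 81.5 + (-8.566) + 21.086 − 14.286 = 79.734 → 79.7°C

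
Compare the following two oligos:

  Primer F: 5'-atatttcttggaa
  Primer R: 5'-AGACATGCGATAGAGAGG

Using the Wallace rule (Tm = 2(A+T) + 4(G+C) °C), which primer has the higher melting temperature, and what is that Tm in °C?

Primer R, 54°C

Primer F: A+T=10, G+C=3 → Tm = 2(10)+4(3) = 32°C
Primer R: A+T=9, G+C=9 → Tm = 2(9)+4(9) = 54°C
32°C vs 54°C → primer R is higher.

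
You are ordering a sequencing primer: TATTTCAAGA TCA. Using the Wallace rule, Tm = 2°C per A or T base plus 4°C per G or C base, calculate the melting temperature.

Scanning the sequence gives C=2, A=5, T=5, G=1.
A+T = 10, G+C = 3
Tm = 2(10) + 4(3) = 20 + 12 = 32°C

32°C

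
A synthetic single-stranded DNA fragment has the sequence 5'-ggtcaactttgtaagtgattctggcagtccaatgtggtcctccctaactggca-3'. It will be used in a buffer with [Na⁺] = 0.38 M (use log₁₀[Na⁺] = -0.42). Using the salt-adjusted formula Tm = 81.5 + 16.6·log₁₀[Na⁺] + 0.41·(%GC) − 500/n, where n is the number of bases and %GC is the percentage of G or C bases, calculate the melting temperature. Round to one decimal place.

85.2°C

Length n = 53. Scanning the sequence gives T=16, C=13, G=13, A=11.
G+C = 26, so %GC = 26/53 × 100 = 49.057%
Salt term: 16.6 × (-0.42) = -6.972
GC term: 0.41 × 49.057 = 20.113; length term: −500/53 = −9.434
Tm = 81.5 + (-6.972) + 20.113 − 9.434 = 85.207 → 85.2°C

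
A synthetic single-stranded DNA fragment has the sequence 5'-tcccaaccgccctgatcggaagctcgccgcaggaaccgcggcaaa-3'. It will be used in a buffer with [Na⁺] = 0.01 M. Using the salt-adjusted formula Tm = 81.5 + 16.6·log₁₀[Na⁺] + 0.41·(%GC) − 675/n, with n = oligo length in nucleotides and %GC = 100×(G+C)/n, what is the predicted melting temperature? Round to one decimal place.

60.6°C

Length n = 45. Base counts: C=18, G=12, A=11, T=4
G+C = 30, so %GC = 30/45 × 100 = 66.667%
Salt term: 16.6 × (-2) = -33.2
GC term: 0.41 × 66.667 = 27.333; length term: −675/45 = −15
Tm = 81.5 + (-33.2) + 27.333 − 15 = 60.633 → 60.6°C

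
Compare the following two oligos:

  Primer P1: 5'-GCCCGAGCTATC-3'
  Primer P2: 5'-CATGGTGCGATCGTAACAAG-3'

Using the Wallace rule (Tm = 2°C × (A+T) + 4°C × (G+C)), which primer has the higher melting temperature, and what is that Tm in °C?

Primer P1: A+T=4, G+C=8 → Tm = 2(4)+4(8) = 40°C
Primer P2: A+T=10, G+C=10 → Tm = 2(10)+4(10) = 60°C
40°C vs 60°C → primer P2 is higher.

Primer P2, 60°C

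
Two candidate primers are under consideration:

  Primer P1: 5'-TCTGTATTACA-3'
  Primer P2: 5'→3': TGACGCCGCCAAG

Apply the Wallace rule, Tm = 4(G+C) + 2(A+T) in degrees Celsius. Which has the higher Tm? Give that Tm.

Primer P2, 44°C

Primer P1: A+T=8, G+C=3 → Tm = 2(8)+4(3) = 28°C
Primer P2: A+T=4, G+C=9 → Tm = 2(4)+4(9) = 44°C
28°C vs 44°C → primer P2 is higher.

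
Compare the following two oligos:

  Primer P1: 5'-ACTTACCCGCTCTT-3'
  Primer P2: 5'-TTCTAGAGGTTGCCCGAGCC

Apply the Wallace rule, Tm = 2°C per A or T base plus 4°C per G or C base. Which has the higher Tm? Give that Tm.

Primer P2, 64°C

Primer P1: A+T=7, G+C=7 → Tm = 2(7)+4(7) = 42°C
Primer P2: A+T=8, G+C=12 → Tm = 2(8)+4(12) = 64°C
42°C vs 64°C → primer P2 is higher.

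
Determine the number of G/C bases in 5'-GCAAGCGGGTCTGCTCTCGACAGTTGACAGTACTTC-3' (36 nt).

20

Scanning the sequence gives A=7, C=10, T=9, G=10.
Total G or C: 10 + 10 = 20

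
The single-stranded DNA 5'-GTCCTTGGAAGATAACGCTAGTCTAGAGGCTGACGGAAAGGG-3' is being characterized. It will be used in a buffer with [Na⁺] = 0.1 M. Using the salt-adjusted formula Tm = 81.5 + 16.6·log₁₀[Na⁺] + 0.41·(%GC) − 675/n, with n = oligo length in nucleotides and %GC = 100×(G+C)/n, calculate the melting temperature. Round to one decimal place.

Length n = 42. Scanning the sequence gives C=7, A=12, G=15, T=8.
G+C = 22, so %GC = 22/42 × 100 = 52.381%
Salt term: 16.6 × (-1) = -16.6
GC term: 0.41 × 52.381 = 21.476; length term: −675/42 = −16.071
Tm = 81.5 + (-16.6) + 21.476 − 16.071 = 70.305 → 70.3°C

70.3°C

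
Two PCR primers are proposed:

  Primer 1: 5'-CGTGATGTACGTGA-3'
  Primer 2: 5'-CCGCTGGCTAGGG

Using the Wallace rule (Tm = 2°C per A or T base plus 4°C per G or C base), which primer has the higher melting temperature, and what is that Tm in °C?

Primer 1: A+T=7, G+C=7 → Tm = 2(7)+4(7) = 42°C
Primer 2: A+T=3, G+C=10 → Tm = 2(3)+4(10) = 46°C
42°C vs 46°C → primer 2 is higher.

Primer 2, 46°C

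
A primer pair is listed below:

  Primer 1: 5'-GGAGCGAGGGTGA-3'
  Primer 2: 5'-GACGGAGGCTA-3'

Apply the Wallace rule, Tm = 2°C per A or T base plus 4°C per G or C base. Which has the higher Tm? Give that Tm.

Primer 1, 44°C

Primer 1: A+T=4, G+C=9 → Tm = 2(4)+4(9) = 44°C
Primer 2: A+T=4, G+C=7 → Tm = 2(4)+4(7) = 36°C
44°C vs 36°C → primer 1 is higher.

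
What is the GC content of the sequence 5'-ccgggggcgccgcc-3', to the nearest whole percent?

100%

C=7, G=7, A=0, T=0
G+C = 7 + 7 = 14 out of 14 bases
%GC = 14/14 × 100 = 100% ≈ 100%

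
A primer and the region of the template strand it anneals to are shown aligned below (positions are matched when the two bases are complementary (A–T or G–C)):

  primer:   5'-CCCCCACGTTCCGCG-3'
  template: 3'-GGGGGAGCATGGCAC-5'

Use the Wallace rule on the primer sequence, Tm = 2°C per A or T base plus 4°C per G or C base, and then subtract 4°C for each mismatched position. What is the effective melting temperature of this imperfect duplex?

Primer base counts: A=1, T=2, G=3, C=9 → A+T=3, G+C=12
Perfect-match Tm = 2(3) + 4(12) = 6 + 48 = 54°C
Mismatches (positions where the bases are not complementary): 3 (at positions 6, 10, 14)
Effective Tm = 54 − 3×4 = 54 − 12 = 42°C

42°C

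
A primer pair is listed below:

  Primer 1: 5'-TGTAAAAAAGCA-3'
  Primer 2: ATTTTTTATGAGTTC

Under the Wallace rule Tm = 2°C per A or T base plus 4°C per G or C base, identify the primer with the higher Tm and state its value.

Primer 2, 36°C

Primer 1: A+T=9, G+C=3 → Tm = 2(9)+4(3) = 30°C
Primer 2: A+T=12, G+C=3 → Tm = 2(12)+4(3) = 36°C
30°C vs 36°C → primer 2 is higher.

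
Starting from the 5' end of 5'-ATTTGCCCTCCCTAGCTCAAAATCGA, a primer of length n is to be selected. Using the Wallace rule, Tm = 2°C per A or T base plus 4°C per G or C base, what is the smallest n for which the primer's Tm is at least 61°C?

First 20 bases: ATTTGCCCTCCCTAGCTCAA → Tm = 60°C (< 61°C)
First 21 bases: ATTTGCCCTCCCTAGCTCAAA → Tm = 62°C (≥ 61°C)
Since every base adds ≥2°C, Tm only increases with n, so the threshold is first crossed at n = 21.

n = 21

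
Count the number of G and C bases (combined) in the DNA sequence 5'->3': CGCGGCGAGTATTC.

9

Counting bases: G=5, C=4, A=2, T=3
Total G or C: 5 + 4 = 9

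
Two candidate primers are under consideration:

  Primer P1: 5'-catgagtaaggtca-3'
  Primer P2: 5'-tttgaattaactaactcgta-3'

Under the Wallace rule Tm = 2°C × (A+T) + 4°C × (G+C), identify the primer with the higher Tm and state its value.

Primer P2, 50°C

Primer P1: A+T=8, G+C=6 → Tm = 2(8)+4(6) = 40°C
Primer P2: A+T=15, G+C=5 → Tm = 2(15)+4(5) = 50°C
40°C vs 50°C → primer P2 is higher.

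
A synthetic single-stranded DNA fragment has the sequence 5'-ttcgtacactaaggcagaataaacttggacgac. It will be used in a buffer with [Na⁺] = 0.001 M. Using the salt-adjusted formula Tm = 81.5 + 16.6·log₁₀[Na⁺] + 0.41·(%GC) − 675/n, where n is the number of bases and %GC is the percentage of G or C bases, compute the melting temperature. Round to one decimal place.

28.6°C

Length n = 33. C=7, A=12, T=7, G=7
G+C = 14, so %GC = 14/33 × 100 = 42.424%
Salt term: 16.6 × (-3) = -49.8
GC term: 0.41 × 42.424 = 17.394; length term: −675/33 = −20.455
Tm = 81.5 + (-49.8) + 17.394 − 20.455 = 28.639 → 28.6°C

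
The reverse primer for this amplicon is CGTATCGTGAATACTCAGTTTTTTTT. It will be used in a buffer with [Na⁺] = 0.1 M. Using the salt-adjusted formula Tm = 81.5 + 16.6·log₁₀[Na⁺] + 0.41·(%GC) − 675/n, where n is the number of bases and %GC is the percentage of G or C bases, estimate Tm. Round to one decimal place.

51.6°C

Length n = 26. Scanning the sequence gives T=13, A=5, C=4, G=4.
G+C = 8, so %GC = 8/26 × 100 = 30.769%
Salt term: 16.6 × (-1) = -16.6
GC term: 0.41 × 30.769 = 12.615; length term: −675/26 = −25.962
Tm = 81.5 + (-16.6) + 12.615 − 25.962 = 51.553 → 51.6°C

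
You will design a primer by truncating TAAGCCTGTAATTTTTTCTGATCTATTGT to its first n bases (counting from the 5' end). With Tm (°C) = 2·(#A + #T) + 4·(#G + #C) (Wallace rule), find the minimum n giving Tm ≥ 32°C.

First 11 bases: TAAGCCTGTAA → Tm = 30°C (< 32°C)
First 12 bases: TAAGCCTGTAAT → Tm = 32°C (≥ 32°C)
Each additional base adds 2°C (A/T) or 4°C (G/C), so Tm is non-decreasing in n; n = 12 is the first length to reach 32°C.

n = 12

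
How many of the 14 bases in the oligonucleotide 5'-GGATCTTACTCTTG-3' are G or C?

6

Counting bases: A=2, G=3, C=3, T=6
G+C = 3 + 3 = 6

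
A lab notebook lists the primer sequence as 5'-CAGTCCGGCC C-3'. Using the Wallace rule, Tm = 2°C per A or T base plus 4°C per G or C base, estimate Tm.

40°C

Counting bases: A=1, T=1, G=3, C=6
So N_AT = 2 and N_GC = 9.
Tm = 4·9 + 2·2 = 36 + 4 = 40°C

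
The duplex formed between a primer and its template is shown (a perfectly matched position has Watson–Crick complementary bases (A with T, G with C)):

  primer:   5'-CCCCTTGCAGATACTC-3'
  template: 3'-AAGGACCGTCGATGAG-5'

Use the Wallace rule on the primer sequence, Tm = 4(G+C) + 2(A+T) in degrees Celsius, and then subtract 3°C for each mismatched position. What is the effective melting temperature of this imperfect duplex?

38°C

Primer base counts: A=3, T=4, G=2, C=7 → A+T=7, G+C=9
Perfect-match Tm = 2(7) + 4(9) = 14 + 36 = 50°C
Mismatches (positions where the bases are not complementary): 4 (at positions 1, 2, 6, 11)
Effective Tm = 50 − 4×3 = 50 − 12 = 38°C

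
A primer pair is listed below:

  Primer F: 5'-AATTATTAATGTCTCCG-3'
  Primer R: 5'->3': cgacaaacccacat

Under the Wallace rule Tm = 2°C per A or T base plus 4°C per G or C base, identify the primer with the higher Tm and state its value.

Primer F, 44°C

Primer F: A+T=12, G+C=5 → Tm = 2(12)+4(5) = 44°C
Primer R: A+T=7, G+C=7 → Tm = 2(7)+4(7) = 42°C
44°C vs 42°C → primer F is higher.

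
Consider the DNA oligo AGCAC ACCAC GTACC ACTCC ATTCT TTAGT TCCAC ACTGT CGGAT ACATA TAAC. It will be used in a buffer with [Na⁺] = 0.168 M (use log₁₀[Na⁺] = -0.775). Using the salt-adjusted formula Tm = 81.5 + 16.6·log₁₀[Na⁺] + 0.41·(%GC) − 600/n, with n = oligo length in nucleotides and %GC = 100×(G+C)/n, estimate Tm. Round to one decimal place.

75.7°C

Length n = 54. T=14, A=16, C=18, G=6
G+C = 24, so %GC = 24/54 × 100 = 44.444%
Salt term: 16.6 × (-0.775) = -12.865
GC term: 0.41 × 44.444 = 18.222; length term: −600/54 = −11.111
Tm = 81.5 + (-12.865) + 18.222 − 11.111 = 75.746 → 75.7°C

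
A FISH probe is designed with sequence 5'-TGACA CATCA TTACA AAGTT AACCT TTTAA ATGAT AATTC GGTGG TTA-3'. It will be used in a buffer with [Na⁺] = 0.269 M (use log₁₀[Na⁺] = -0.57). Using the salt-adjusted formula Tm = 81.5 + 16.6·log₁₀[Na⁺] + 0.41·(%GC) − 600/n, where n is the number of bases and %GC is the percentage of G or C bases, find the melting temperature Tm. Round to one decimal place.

Length n = 48. T=17, C=7, G=7, A=17
G+C = 14, so %GC = 14/48 × 100 = 29.167%
Salt term: 16.6 × (-0.57) = -9.462
GC term: 0.41 × 29.167 = 11.958; length term: −600/48 = −12.5
Tm = 81.5 + (-9.462) + 11.958 − 12.5 = 71.496 → 71.5°C

71.5°C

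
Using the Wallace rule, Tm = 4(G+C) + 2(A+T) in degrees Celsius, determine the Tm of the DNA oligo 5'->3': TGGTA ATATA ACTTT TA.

40°C

Scanning the sequence gives C=1, A=6, T=8, G=2.
AT pairs contribute 14, GC pairs contribute 3.
Tm = 2(14) + 4(3) = 28 + 12 = 40°C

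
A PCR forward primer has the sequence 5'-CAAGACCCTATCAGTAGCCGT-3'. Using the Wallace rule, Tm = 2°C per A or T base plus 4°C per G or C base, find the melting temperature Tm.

64°C

Base counts: A=6, G=4, C=7, T=4
AT pairs contribute 10, GC pairs contribute 11.
Tm = 4·11 + 2·10 = 44 + 20 = 64°C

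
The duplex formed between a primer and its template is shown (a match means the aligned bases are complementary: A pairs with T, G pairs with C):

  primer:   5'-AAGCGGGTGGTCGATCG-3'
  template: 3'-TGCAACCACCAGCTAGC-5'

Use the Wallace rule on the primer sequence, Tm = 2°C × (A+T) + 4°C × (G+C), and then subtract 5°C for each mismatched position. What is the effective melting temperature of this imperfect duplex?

Primer base counts: A=3, T=3, G=8, C=3 → A+T=6, G+C=11
Perfect-match Tm = 2(6) + 4(11) = 12 + 44 = 56°C
Mismatches (positions where the bases are not complementary): 3 (at positions 2, 4, 5)
Effective Tm = 56 − 3×5 = 56 − 15 = 41°C

41°C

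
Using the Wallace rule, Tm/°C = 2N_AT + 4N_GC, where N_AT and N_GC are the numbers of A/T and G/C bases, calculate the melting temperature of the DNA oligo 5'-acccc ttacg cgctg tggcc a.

A=3, T=4, G=5, C=9
AT pairs contribute 7, GC pairs contribute 14.
Tm = 2(7) + 4(14) = 14 + 56 = 70°C

70°C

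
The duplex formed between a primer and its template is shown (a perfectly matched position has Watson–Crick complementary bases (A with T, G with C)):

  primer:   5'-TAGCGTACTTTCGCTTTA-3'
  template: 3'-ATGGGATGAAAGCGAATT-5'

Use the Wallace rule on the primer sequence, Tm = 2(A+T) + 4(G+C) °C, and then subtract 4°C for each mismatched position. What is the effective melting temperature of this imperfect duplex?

38°C

Primer base counts: A=3, T=8, G=3, C=4 → A+T=11, G+C=7
Perfect-match Tm = 2(11) + 4(7) = 22 + 28 = 50°C
Mismatches (positions where the bases are not complementary): 3 (at positions 3, 5, 17)
Effective Tm = 50 − 3×4 = 50 − 12 = 38°C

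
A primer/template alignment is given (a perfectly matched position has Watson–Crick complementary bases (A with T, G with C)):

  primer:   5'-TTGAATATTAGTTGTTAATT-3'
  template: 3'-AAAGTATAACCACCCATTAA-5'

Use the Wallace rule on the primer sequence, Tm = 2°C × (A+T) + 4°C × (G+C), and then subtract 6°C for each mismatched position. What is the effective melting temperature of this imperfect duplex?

16°C

Primer base counts: A=6, T=11, G=3, C=0 → A+T=17, G+C=3
Perfect-match Tm = 2(17) + 4(3) = 34 + 12 = 46°C
Mismatches (positions where the bases are not complementary): 5 (at positions 3, 4, 10, 13, 15)
Effective Tm = 46 − 5×6 = 46 − 30 = 16°C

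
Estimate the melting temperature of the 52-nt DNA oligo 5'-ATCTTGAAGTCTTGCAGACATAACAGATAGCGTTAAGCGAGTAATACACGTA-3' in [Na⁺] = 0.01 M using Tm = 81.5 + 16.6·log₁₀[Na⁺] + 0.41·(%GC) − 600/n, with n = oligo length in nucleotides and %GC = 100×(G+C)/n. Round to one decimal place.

52.5°C

Length n = 52. Scanning the sequence gives A=19, T=13, G=11, C=9.
G+C = 20, so %GC = 20/52 × 100 = 38.462%
Salt term: 16.6 × (-2) = -33.2
GC term: 0.41 × 38.462 = 15.769; length term: −600/52 = −11.538
Tm = 81.5 + (-33.2) + 15.769 − 11.538 = 52.531 → 52.5°C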